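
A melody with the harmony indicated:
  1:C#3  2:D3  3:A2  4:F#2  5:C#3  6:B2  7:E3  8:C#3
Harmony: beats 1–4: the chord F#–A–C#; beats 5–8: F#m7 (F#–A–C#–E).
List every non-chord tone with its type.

D3 (beat 2) — escape tone; B2 (beat 6) — escape tone.

The harmony at that moment is F# minor triad (F#, A, C#); D3 is not a chord tone.
It is approached by step up from C#3 and left by leap down to A2.
Step in, leap out — an escape tone.
The harmony at that moment is F# minor seventh chord (F#, A, C#, E); B2 is not a chord tone.
It is approached by step down from C#3 and left by leap up to E3.
Step in, leap out — an escape tone.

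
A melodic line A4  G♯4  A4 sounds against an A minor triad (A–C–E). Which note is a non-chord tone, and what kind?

The harmony at that moment is A minor triad (A, C, E); G♯4 is not a chord tone.
It is approached by step down from A4 and left by step up to A4.
Step away and step back to the same note — a neighbor tone (lower neighbor).

G♯4 is a neighbor tone.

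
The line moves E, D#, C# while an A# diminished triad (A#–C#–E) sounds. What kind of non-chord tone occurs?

The harmony at that moment is A# diminished triad (A#, C#, E); D# is not a chord tone.
It is approached by step down from E and left by step down to C#.
Step in, step out in the same direction — a passing tone.

D# is a passing tone.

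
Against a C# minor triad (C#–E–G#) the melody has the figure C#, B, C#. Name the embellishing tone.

B is a neighbor tone.

The harmony at that moment is C# minor triad (C#, E, G#); B is not a chord tone.
It is approached by step down from C# and left by step up to C#.
Step away and step back to the same note — a neighbor tone (lower neighbor).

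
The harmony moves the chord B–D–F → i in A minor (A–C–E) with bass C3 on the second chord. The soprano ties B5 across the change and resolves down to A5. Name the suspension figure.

At the second chord the bass is C3. The suspended B5 lies a seventh above the bass; after resolving down by step to A5, the interval above the bass becomes a sixth.
Suspension figures are named by those two intervals: 7–6.

7–6 suspension.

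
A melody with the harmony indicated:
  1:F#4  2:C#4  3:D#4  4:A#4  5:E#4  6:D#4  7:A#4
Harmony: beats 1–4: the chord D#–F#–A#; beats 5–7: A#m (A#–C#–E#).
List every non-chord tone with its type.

C#4 (beat 2) — appoggiatura; D#4 (beat 6) — escape tone.

The harmony at that moment is D# minor triad (D#, F#, A#); C#4 is not a chord tone.
It is approached by leap down from F#4 and left by step up to D#4.
Leap in, step out — an appoggiatura.
The harmony at that moment is A# minor triad (A#, C#, E#); D#4 is not a chord tone.
It is approached by step down from E#4 and left by leap up to A#4.
Step in, leap out — an escape tone.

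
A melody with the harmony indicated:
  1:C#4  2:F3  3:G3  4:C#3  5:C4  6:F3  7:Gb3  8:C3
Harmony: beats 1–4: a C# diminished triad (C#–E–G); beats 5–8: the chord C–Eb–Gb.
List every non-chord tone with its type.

The harmony at that moment is C# diminished triad (C#, E, G); F3 is not a chord tone.
It is approached by leap down from C#4 and left by step up to G3.
Leap in, step out — an appoggiatura.
The harmony at that moment is C diminished triad (C, Eb, Gb); F3 is not a chord tone.
It is approached by leap down from C4 and left by step up to Gb3.
Leap in, step out — an appoggiatura.

F3 (beat 2) — appoggiatura; F3 (beat 6) — appoggiatura.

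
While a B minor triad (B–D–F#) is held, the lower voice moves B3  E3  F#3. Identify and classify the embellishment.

The harmony at that moment is B minor triad (B, D, F#); E3 is not a chord tone.
It is approached by leap down from B3 and left by step up to F#3.
Leap in, step out — an appoggiatura.

E3 is an appoggiatura.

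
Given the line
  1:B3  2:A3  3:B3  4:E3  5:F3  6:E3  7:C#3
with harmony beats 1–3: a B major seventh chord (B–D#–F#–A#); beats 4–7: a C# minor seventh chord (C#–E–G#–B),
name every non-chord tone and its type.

A3 (beat 2) — neighbor tone; F3 (beat 5) — neighbor tone.

The harmony at that moment is B major seventh chord (B, D#, F#, A#); A3 is not a chord tone.
It is approached by step down from B3 and left by step up to B3.
Step away and step back to the same note — a neighbor tone (lower neighbor).
The harmony at that moment is C# minor seventh chord (C#, E, G#, B); F3 is not a chord tone.
It is approached by step up from E3 and left by step down to E3.
Step away and step back to the same note — a neighbor tone (upper neighbor).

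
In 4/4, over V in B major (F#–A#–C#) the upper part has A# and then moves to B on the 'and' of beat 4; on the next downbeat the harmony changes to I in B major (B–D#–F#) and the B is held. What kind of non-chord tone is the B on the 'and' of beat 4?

The harmony at that moment is F# major triad (F#, A#, C#); B is not a chord tone.
It is approached by step up from A# and then sustained as the same pitch into the next harmony.
Arriving early and becoming a chord tone when the harmony changes — an anticipation.

Anticipation.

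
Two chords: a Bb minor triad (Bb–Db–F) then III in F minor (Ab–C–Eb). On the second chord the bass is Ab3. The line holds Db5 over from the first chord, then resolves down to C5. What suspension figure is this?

At the second chord the bass is Ab3. The suspended Db5 lies a fourth above the bass; after resolving down by step to C5, the interval above the bass becomes a third.
Suspension figures are named by those two intervals: 4–3.

4–3 suspension.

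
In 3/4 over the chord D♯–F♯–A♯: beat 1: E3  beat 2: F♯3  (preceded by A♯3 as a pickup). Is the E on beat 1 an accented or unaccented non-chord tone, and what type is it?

The harmony at that moment is D♯ minor triad (D♯, F♯, A♯); E3 is not a chord tone.
It is approached by leap down from A♯3 and left by step up to F♯3.
Leap in, step out — an appoggiatura.
It falls on the downbeat, so it is accented.

Accented appoggiatura.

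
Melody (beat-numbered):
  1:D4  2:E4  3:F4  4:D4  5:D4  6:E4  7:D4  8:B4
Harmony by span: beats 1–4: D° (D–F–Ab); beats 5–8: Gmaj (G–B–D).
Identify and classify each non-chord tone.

The harmony at that moment is D diminished triad (D, F, Ab); E4 is not a chord tone.
It is approached by step up from D4 and left by step up to F4.
Step in, step out in the same direction — a passing tone.
The harmony at that moment is G major triad (G, B, D); E4 is not a chord tone.
It is approached by step up from D4 and left by step down to D4.
Step away and step back to the same note — a neighbor tone (upper neighbor).

E4 (beat 2) — passing tone; E4 (beat 6) — neighbor tone.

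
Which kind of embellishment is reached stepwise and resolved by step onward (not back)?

Passing tone.

Approach: by step. Departure: by step, continuing in the same direction.
Stepwise on both sides with no change of direction means the note fills in the space between two different chord tones — a passing tone. (Had it turned back to its starting note it would be a neighbor tone instead.)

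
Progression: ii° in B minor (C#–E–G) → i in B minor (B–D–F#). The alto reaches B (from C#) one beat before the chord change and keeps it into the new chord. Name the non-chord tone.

The harmony at that moment is C# diminished triad (C#, E, G); B is not a chord tone.
It is approached by step down from C# and then sustained as the same pitch into the next harmony.
Arriving early and becoming a chord tone when the harmony changes — an anticipation.

B is an anticipation.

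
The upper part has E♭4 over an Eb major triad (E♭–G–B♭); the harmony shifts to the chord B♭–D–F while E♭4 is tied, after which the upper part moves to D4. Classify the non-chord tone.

E♭4 is a suspension.

The harmony at that moment is B♭ major triad (B♭, D, F); E♭4 is not a chord tone.
It is held over (the same pitch as the preceding E♭4) and left by step down to D4.
Held over from the previous chord and resolving down by step — a suspension.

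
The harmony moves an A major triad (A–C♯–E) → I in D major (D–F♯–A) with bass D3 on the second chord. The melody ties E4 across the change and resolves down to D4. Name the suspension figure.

9–8 suspension.

At the second chord the bass is D3. The suspended E4 lies a ninth above the bass; after resolving down by step to D4, the interval above the bass becomes an octave.
Suspension figures are named by those two intervals: 9–8.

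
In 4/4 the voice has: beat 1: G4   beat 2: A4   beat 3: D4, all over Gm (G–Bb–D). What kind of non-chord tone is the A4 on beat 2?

Escape tone.

The harmony at that moment is G minor triad (G, Bb, D); A4 is not a chord tone.
It is approached by step up from G4 and left by leap down to D4.
Step in, leap out, on a weak beat — an escape tone.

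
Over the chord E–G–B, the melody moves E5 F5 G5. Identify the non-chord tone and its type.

The harmony at that moment is E minor triad (E, G, B); F5 is not a chord tone.
It is approached by step up from E5 and left by step up to G5.
Step in, step out in the same direction — a passing tone.

F5 is a passing tone.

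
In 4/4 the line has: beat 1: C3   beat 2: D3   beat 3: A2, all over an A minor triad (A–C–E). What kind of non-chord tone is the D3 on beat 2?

The harmony at that moment is A minor triad (A, C, E); D3 is not a chord tone.
It is approached by step up from C3 and left by leap down to A2.
Step in, leap out, on a weak beat — an escape tone.

Escape tone.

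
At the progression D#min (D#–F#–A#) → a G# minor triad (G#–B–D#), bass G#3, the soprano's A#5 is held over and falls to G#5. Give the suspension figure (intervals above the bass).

9–8 suspension.

At the second chord the bass is G#3. The suspended A#5 lies a ninth above the bass; after resolving down by step to G#5, the interval above the bass becomes an octave.
Suspension figures are named by those two intervals: 9–8.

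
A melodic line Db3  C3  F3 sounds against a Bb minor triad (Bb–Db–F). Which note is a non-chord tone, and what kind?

C3 is an escape tone.

The harmony at that moment is Bb minor triad (Bb, Db, F); C3 is not a chord tone.
It is approached by step down from Db3 and left by leap up to F3.
Step in, leap out — an escape tone.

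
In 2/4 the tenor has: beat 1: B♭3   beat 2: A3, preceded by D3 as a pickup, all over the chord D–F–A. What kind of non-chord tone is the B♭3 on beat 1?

Appoggiatura.

The harmony at that moment is D minor triad (D, F, A); B♭3 is not a chord tone.
It is approached by leap up from D3 and left by step down to A3.
Leap in, step out, metrically accented — an appoggiatura.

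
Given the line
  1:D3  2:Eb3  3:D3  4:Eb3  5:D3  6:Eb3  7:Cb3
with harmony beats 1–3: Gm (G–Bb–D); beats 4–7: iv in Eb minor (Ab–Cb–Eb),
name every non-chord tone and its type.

The harmony at that moment is G minor triad (G, Bb, D); Eb3 is not a chord tone.
It is approached by step up from D3 and left by step down to D3.
Step away and step back to the same note — a neighbor tone (upper neighbor).
The harmony at that moment is Ab minor triad (Ab, Cb, Eb); D3 is not a chord tone.
It is approached by step down from Eb3 and left by step up to Eb3.
Step away and step back to the same note — a neighbor tone (lower neighbor).

Eb3 (beat 2) — neighbor tone; D3 (beat 5) — neighbor tone.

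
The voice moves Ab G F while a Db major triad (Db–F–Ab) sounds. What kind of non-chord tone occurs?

G is a passing tone.

The harmony at that moment is Db major triad (Db, F, Ab); G is not a chord tone.
It is approached by step down from Ab and left by step down to F.
Step in, step out in the same direction — a passing tone.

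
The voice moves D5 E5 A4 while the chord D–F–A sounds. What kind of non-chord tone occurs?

E5 is an escape tone.

The harmony at that moment is D minor triad (D, F, A); E5 is not a chord tone.
It is approached by step up from D5 and left by leap down to A4.
Step in, leap out — an escape tone.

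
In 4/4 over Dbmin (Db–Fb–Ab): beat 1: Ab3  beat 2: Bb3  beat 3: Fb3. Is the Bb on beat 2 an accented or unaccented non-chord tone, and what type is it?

The harmony at that moment is Db minor triad (Db, Fb, Ab); Bb3 is not a chord tone.
It is approached by step up from Ab3 and left by leap down to Fb3.
Step in, leap out — an escape tone.
It falls on a weak beat, so it is unaccented.

Unaccented escape tone.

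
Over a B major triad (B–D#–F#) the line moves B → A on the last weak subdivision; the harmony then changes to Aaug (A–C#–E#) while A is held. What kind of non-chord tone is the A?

The harmony at that moment is B major triad (B, D#, F#); A is not a chord tone.
It is approached by step down from B and then sustained as the same pitch into the next harmony.
Arriving early and becoming a chord tone when the harmony changes — an anticipation.

A is an anticipation.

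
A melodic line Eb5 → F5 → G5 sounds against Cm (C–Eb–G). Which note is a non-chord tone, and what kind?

F5 is a passing tone.

The harmony at that moment is C minor triad (C, Eb, G); F5 is not a chord tone.
It is approached by step up from Eb5 and left by step up to G5.
Step in, step out in the same direction — a passing tone.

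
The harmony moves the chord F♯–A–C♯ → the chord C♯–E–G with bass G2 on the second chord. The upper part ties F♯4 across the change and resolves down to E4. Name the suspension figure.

7–6 suspension.

At the second chord the bass is G2. The suspended F♯4 lies a seventh above the bass; after resolving down by step to E4, the interval above the bass becomes a sixth.
Suspension figures are named by those two intervals: 7–6.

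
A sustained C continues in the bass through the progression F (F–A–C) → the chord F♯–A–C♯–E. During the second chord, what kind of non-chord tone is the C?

Pedal tone (pedal point).

The harmony at that moment is F♯ minor seventh chord (F♯, A, C♯, E); C is not a chord tone.
It is held over (the same pitch as the preceding C) and then sustained as the same pitch into the next harmony.
Sustained through a change of harmony — a pedal tone.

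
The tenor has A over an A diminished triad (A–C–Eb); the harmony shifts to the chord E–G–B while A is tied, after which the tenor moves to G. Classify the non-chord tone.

A is a suspension.

The harmony at that moment is E minor triad (E, G, B); A is not a chord tone.
It is held over (the same pitch as the preceding A) and left by step down to G.
Held over from the previous chord and resolving down by step — a suspension.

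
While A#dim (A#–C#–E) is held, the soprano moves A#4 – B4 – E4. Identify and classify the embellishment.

B4 is an escape tone.

The harmony at that moment is A# diminished triad (A#, C#, E); B4 is not a chord tone.
It is approached by step up from A#4 and left by leap down to E4.
Step in, leap out — an escape tone.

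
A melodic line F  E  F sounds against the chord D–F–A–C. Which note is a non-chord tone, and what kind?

The harmony at that moment is D minor seventh chord (D, F, A, C); E is not a chord tone.
It is approached by step down from F and left by step up to F.
Step away and step back to the same note — a neighbor tone (lower neighbor).

E is a neighbor tone.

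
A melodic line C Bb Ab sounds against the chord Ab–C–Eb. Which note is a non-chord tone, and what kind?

The harmony at that moment is Ab major triad (Ab, C, Eb); Bb is not a chord tone.
It is approached by step down from C and left by step down to Ab.
Step in, step out in the same direction — a passing tone.

Bb is a passing tone.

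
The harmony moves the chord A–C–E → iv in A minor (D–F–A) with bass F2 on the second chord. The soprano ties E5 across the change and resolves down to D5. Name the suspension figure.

At the second chord the bass is F2. The suspended E5 lies a seventh above the bass; after resolving down by step to D5, the interval above the bass becomes a sixth.
Suspension figures are named by those two intervals: 7–6.

7–6 suspension.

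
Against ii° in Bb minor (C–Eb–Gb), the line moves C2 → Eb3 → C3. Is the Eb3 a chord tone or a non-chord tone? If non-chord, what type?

C diminished triad contains C, Eb, Gb; Eb is the third, so it is a chord tone.

Chord tone (the third of C diminished triad).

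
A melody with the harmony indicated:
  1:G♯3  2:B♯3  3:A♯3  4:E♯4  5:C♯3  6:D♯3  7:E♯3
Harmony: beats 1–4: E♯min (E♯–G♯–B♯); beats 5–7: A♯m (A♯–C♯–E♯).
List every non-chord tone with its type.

The harmony at that moment is E♯ minor triad (E♯, G♯, B♯); A♯3 is not a chord tone.
It is approached by step down from B♯3 and left by leap up to E♯4.
Step in, leap out — an escape tone.
The harmony at that moment is A♯ minor triad (A♯, C♯, E♯); D♯3 is not a chord tone.
It is approached by step up from C♯3 and left by step up to E♯3.
Step in, step out in the same direction — a passing tone.

A♯3 (beat 3) — escape tone; D♯3 (beat 6) — passing tone.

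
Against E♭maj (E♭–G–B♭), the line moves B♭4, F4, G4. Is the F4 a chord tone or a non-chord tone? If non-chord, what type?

Non-chord tone — an appoggiatura.

The harmony at that moment is E♭ major triad (E♭, G, B♭); F4 is not a chord tone.
It is approached by leap down from B♭4 and left by step up to G4.
Leap in, step out — an appoggiatura.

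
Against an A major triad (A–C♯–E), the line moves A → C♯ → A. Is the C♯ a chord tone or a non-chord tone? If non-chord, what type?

Chord tone (the third of A major triad).

A major triad contains A, C♯, E; C♯ is the third, so it is a chord tone.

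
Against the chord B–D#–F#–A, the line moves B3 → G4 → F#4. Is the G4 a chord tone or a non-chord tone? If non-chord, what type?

The harmony at that moment is B dominant seventh chord (B, D#, F#, A); G4 is not a chord tone.
It is approached by leap up from B3 and left by step down to F#4.
Leap in, step out — an appoggiatura.

Non-chord tone — an appoggiatura.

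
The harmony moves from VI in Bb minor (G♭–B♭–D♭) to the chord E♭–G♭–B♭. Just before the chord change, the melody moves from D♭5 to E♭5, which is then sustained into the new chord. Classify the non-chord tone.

E♭5 is an anticipation.

The harmony at that moment is G♭ major triad (G♭, B♭, D♭); E♭5 is not a chord tone.
It is approached by step up from D♭5 and then sustained as the same pitch into the next harmony.
Arriving early and becoming a chord tone when the harmony changes — an anticipation.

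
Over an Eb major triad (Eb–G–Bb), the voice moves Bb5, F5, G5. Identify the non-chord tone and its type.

F5 is an appoggiatura.

The harmony at that moment is Eb major triad (Eb, G, Bb); F5 is not a chord tone.
It is approached by leap down from Bb5 and left by step up to G5.
Leap in, step out — an appoggiatura.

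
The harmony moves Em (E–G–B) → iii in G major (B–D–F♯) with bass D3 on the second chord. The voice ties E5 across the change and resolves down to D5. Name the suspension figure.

9–8 suspension.

At the second chord the bass is D3. The suspended E5 lies a ninth above the bass; after resolving down by step to D5, the interval above the bass becomes an octave.
Suspension figures are named by those two intervals: 9–8.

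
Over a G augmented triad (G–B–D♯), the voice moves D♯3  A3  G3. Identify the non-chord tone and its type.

The harmony at that moment is G augmented triad (G, B, D♯); A3 is not a chord tone.
It is approached by leap up from D♯3 and left by step down to G3.
Leap in, step out — an appoggiatura.

A3 is an appoggiatura.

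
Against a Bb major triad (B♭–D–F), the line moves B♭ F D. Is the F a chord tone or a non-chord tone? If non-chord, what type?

Chord tone (the fifth of Bb major triad).

Bb major triad contains B♭, D, F; F is the fifth, so it is a chord tone.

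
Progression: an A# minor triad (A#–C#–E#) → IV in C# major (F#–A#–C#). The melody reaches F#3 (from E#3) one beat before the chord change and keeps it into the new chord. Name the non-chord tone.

The harmony at that moment is A# minor triad (A#, C#, E#); F#3 is not a chord tone.
It is approached by step up from E#3 and then sustained as the same pitch into the next harmony.
Arriving early and becoming a chord tone when the harmony changes — an anticipation.

F#3 is an anticipation.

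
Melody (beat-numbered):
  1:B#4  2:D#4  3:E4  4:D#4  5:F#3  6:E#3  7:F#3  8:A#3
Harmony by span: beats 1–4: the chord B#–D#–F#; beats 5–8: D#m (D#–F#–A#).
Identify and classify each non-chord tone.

The harmony at that moment is B# diminished triad (B#, D#, F#); E4 is not a chord tone.
It is approached by step up from D#4 and left by step down to D#4.
Step away and step back to the same note — a neighbor tone (upper neighbor).
The harmony at that moment is D# minor triad (D#, F#, A#); E#3 is not a chord tone.
It is approached by step down from F#3 and left by step up to F#3.
Step away and step back to the same note — a neighbor tone (lower neighbor).

E4 (beat 3) — neighbor tone; E#3 (beat 6) — neighbor tone.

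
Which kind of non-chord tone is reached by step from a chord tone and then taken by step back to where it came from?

Neighbor tone.

Approach: by step. Departure: by step in the opposite direction, back to the starting pitch.
Stepwise on both sides but reversing to return to the same chord tone — a neighbor tone. (Had it continued onward in the same direction it would be a passing tone instead.)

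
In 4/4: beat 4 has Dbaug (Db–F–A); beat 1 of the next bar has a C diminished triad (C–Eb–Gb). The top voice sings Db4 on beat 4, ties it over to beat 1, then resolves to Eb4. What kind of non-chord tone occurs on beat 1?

The harmony at that moment is C diminished triad (C, Eb, Gb); Db4 is not a chord tone.
It is held over (the same pitch as the preceding Db4) and left by step up to Eb4.
Held over from the previous chord and resolving up by step — a retardation.

Retardation.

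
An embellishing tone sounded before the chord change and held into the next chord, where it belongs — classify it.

Approach: ahead of the chord change (typically by step), so it is dissonant against the current harmony. Departure: none — the same pitch is restated or held and is a chord tone of the new harmony.
Dissonant first, consonant once the harmony catches up: the note simply arrives early — an anticipation. (The reverse timing, consonant first and dissonant after the change, would be a suspension or retardation.)

Anticipation.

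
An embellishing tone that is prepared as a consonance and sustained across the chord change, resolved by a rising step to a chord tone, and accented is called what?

Approach: by preparation — the pitch is first a chord tone, then held (tied or repeated) while the harmony changes under it. Departure: up by step. Metric position: strong.
A prepared dissonance that resolves upward by step — a retardation. (The same figure resolving downward would be a suspension.)

Retardation.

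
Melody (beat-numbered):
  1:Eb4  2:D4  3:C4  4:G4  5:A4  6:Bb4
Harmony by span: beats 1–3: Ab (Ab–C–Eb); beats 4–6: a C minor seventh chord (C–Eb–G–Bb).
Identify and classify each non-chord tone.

D4 (beat 2) — passing tone; A4 (beat 5) — passing tone.

The harmony at that moment is Ab major triad (Ab, C, Eb); D4 is not a chord tone.
It is approached by step down from Eb4 and left by step down to C4.
Step in, step out in the same direction — a passing tone.
The harmony at that moment is C minor seventh chord (C, Eb, G, Bb); A4 is not a chord tone.
It is approached by step up from G4 and left by step up to Bb4.
Step in, step out in the same direction — a passing tone.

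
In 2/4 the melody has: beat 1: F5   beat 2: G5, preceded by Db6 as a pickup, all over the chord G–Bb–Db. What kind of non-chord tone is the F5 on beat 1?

The harmony at that moment is G diminished triad (G, Bb, Db); F5 is not a chord tone.
It is approached by leap down from Db6 and left by step up to G5.
Leap in, step out, metrically accented — an appoggiatura.

Appoggiatura.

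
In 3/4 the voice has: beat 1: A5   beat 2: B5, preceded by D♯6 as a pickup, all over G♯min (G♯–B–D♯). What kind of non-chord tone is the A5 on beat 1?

The harmony at that moment is G♯ minor triad (G♯, B, D♯); A5 is not a chord tone.
It is approached by leap down from D♯6 and left by step up to B5.
Leap in, step out, metrically accented — an appoggiatura.

Appoggiatura.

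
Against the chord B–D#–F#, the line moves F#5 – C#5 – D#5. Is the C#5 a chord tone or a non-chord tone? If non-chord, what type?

Non-chord tone — an appoggiatura.

The harmony at that moment is B major triad (B, D#, F#); C#5 is not a chord tone.
It is approached by leap down from F#5 and left by step up to D#5.
Leap in, step out — an appoggiatura.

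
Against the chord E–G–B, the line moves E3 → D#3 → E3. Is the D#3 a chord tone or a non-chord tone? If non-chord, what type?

Non-chord tone — a neighbor tone.

The harmony at that moment is E minor triad (E, G, B); D#3 is not a chord tone.
It is approached by step down from E3 and left by step up to E3.
Step away and step back to the same note — a neighbor tone (lower neighbor).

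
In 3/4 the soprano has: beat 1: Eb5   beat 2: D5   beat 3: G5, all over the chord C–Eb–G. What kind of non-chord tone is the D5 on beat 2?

The harmony at that moment is C minor triad (C, Eb, G); D5 is not a chord tone.
It is approached by step down from Eb5 and left by leap up to G5.
Step in, leap out, on a weak beat — an escape tone.

Escape tone.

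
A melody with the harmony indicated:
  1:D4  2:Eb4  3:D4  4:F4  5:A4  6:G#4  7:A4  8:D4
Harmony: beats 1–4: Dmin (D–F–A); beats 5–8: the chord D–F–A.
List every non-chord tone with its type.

Eb4 (beat 2) — neighbor tone; G#4 (beat 6) — neighbor tone.

The harmony at that moment is D minor triad (D, F, A); Eb4 is not a chord tone.
It is approached by step up from D4 and left by step down to D4.
Step away and step back to the same note — a neighbor tone (upper neighbor).
The harmony at that moment is D minor triad (D, F, A); G#4 is not a chord tone.
It is approached by step down from A4 and left by step up to A4.
Step away and step back to the same note — a neighbor tone (lower neighbor).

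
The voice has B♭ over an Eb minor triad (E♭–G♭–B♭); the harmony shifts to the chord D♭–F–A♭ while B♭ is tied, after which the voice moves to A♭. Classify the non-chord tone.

The harmony at that moment is D♭ major triad (D♭, F, A♭); B♭ is not a chord tone.
It is held over (the same pitch as the preceding B♭) and left by step down to A♭.
Held over from the previous chord and resolving down by step — a suspension.

B♭ is a suspension.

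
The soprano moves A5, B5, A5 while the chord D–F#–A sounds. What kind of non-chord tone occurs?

B5 is a neighbor tone.

The harmony at that moment is D major triad (D, F#, A); B5 is not a chord tone.
It is approached by step up from A5 and left by step down to A5.
Step away and step back to the same note — a neighbor tone (upper neighbor).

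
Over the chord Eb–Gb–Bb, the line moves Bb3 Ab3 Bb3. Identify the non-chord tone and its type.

Ab3 is a neighbor tone.

The harmony at that moment is Eb minor triad (Eb, Gb, Bb); Ab3 is not a chord tone.
It is approached by step down from Bb3 and left by step up to Bb3.
Step away and step back to the same note — a neighbor tone (lower neighbor).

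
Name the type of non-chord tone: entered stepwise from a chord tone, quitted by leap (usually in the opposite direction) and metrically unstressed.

Escape tone.

Approach: by step. Departure: by leap. Metric position: weak.
Step in, leap out, from a weak position — an escape tone (échappée). (It is the mirror image of the appoggiatura, which leaps in and steps out on a strong beat.)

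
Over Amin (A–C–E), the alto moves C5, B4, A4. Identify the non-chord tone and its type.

B4 is a passing tone.

The harmony at that moment is A minor triad (A, C, E); B4 is not a chord tone.
It is approached by step down from C5 and left by step down to A4.
Step in, step out in the same direction — a passing tone.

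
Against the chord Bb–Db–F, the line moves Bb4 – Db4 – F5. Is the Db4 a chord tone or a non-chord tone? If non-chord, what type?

Chord tone (the third of Bb minor triad).

Bb minor triad contains Bb, Db, F; Db is the third, so it is a chord tone.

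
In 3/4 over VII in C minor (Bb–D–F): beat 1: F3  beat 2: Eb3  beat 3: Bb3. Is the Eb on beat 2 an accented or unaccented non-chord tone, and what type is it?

The harmony at that moment is Bb major triad (Bb, D, F); Eb3 is not a chord tone.
It is approached by step down from F3 and left by leap up to Bb3.
Step in, leap out — an escape tone.
It falls on a weak beat, so it is unaccented.

Unaccented escape tone.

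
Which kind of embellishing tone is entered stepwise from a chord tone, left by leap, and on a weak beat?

Escape tone.

Approach: by step. Departure: by leap. Metric position: weak.
Step in, leap out, from a weak position — an escape tone (échappée). (It is the mirror image of the appoggiatura, which leaps in and steps out on a strong beat.)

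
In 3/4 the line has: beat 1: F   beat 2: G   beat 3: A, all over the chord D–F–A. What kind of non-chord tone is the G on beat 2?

The harmony at that moment is D minor triad (D, F, A); G is not a chord tone.
It is approached by step up from F and left by step up to A.
Step in, step out in the same direction — a passing tone.

Passing tone.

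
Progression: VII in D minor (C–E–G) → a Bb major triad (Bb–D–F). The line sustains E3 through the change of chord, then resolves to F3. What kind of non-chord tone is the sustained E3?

E3 is a retardation.

The harmony at that moment is Bb major triad (Bb, D, F); E3 is not a chord tone.
It is held over (the same pitch as the preceding E3) and left by step up to F3.
Held over from the previous chord and resolving up by step — a retardation.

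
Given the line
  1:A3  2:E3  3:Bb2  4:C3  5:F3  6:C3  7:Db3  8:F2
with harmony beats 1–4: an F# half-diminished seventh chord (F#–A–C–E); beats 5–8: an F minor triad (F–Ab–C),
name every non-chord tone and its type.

Bb2 (beat 3) — appoggiatura; Db3 (beat 7) — escape tone.

The harmony at that moment is F# half-diminished seventh chord (F#, A, C, E); Bb2 is not a chord tone.
It is approached by leap down from E3 and left by step up to C3.
Leap in, step out — an appoggiatura.
The harmony at that moment is F minor triad (F, Ab, C); Db3 is not a chord tone.
It is approached by step up from C3 and left by leap down to F2.
Step in, leap out — an escape tone.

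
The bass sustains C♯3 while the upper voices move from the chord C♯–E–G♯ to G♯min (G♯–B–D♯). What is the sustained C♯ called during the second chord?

The harmony at that moment is G♯ minor triad (G♯, B, D♯); C♯3 is not a chord tone.
It is held over (the same pitch as the preceding C♯3) and then sustained as the same pitch into the next harmony.
Sustained through a change of harmony — a pedal tone.

Pedal tone (pedal point).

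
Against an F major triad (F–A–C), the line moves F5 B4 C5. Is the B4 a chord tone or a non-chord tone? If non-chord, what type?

Non-chord tone — an appoggiatura.

The harmony at that moment is F major triad (F, A, C); B4 is not a chord tone.
It is approached by leap down from F5 and left by step up to C5.
Leap in, step out — an appoggiatura.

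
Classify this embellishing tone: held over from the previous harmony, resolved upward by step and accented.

Retardation.

Approach: by preparation — the pitch is first a chord tone, then held (tied or repeated) while the harmony changes under it. Departure: up by step. Metric position: strong.
A prepared dissonance that resolves upward by step — a retardation. (The same figure resolving downward would be a suspension.)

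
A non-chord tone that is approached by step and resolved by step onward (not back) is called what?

Approach: by step. Departure: by step, continuing in the same direction.
Stepwise on both sides with no change of direction means the note fills in the space between two different chord tones — a passing tone. (Had it turned back to its starting note it would be a neighbor tone instead.)

Passing tone.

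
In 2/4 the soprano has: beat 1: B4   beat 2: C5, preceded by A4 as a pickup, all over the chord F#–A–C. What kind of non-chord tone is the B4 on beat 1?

Passing tone.

The harmony at that moment is F# diminished triad (F#, A, C); B4 is not a chord tone.
It is approached by step up from A4 and left by step up to C5.
Step in, step out in the same direction — a passing tone.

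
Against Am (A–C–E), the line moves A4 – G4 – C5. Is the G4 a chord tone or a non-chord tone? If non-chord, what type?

Non-chord tone — an escape tone.

The harmony at that moment is A minor triad (A, C, E); G4 is not a chord tone.
It is approached by step down from A4 and left by leap up to C5.
Step in, leap out — an escape tone.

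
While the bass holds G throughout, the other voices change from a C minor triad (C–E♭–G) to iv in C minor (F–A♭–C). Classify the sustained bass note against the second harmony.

Pedal tone (pedal point).

The harmony at that moment is F minor triad (F, A♭, C); G is not a chord tone.
It is held over (the same pitch as the preceding G) and then sustained as the same pitch into the next harmony.
Sustained through a change of harmony — a pedal tone.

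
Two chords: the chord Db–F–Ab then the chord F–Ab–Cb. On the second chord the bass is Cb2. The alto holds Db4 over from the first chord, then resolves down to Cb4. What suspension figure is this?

At the second chord the bass is Cb2. The suspended Db4 lies a ninth above the bass; after resolving down by step to Cb4, the interval above the bass becomes an octave.
Suspension figures are named by those two intervals: 9–8.

9–8 suspension.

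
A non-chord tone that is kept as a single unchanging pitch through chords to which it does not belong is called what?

Pedal tone.

Approach: none. Departure: none — a single pitch is sustained while the chords change around it, passing through harmonies that do not contain it.
No melodic motion at all; the dissonance is created entirely by the moving harmonies against the stationary note — a pedal tone (pedal point).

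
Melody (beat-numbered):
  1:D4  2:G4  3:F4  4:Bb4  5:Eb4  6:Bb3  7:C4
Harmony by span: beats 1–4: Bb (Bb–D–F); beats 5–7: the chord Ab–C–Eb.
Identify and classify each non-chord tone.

G4 (beat 2) — appoggiatura; Bb3 (beat 6) — appoggiatura.

The harmony at that moment is Bb major triad (Bb, D, F); G4 is not a chord tone.
It is approached by leap up from D4 and left by step down to F4.
Leap in, step out — an appoggiatura.
The harmony at that moment is Ab major triad (Ab, C, Eb); Bb3 is not a chord tone.
It is approached by leap down from Eb4 and left by step up to C4.
Leap in, step out — an appoggiatura.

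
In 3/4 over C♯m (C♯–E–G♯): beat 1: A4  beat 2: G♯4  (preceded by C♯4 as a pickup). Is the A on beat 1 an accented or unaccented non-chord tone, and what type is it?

Accented appoggiatura.

The harmony at that moment is C♯ minor triad (C♯, E, G♯); A4 is not a chord tone.
It is approached by leap up from C♯4 and left by step down to G♯4.
Leap in, step out — an appoggiatura.
It falls on the downbeat, so it is accented.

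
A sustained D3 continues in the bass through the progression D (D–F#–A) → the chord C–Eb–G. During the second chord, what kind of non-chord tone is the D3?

The harmony at that moment is C minor triad (C, Eb, G); D3 is not a chord tone.
It is held over (the same pitch as the preceding D3) and then sustained as the same pitch into the next harmony.
Sustained through a change of harmony — a pedal tone.

Pedal tone (pedal point).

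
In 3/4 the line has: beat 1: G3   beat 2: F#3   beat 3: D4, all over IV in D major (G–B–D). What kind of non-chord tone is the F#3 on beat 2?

The harmony at that moment is G major triad (G, B, D); F#3 is not a chord tone.
It is approached by step down from G3 and left by leap up to D4.
Step in, leap out, on a weak beat — an escape tone.

Escape tone.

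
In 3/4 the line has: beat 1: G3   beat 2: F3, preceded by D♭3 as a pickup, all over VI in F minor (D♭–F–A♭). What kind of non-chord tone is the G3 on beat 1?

Appoggiatura.

The harmony at that moment is D♭ major triad (D♭, F, A♭); G3 is not a chord tone.
It is approached by leap up from D♭3 and left by step down to F3.
Leap in, step out, metrically accented — an appoggiatura.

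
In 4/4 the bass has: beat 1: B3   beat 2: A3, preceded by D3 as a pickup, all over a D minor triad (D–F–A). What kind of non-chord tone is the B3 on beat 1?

Appoggiatura.

The harmony at that moment is D minor triad (D, F, A); B3 is not a chord tone.
It is approached by leap up from D3 and left by step down to A3.
Leap in, step out, metrically accented — an appoggiatura.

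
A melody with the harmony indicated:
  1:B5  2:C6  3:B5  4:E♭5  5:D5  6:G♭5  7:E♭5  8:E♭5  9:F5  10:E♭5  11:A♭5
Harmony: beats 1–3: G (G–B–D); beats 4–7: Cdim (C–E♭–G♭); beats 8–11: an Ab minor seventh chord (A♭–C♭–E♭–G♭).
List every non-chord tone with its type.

The harmony at that moment is G major triad (G, B, D); C6 is not a chord tone.
It is approached by step up from B5 and left by step down to B5.
Step away and step back to the same note — a neighbor tone (upper neighbor).
The harmony at that moment is C diminished triad (C, E♭, G♭); D5 is not a chord tone.
It is approached by step down from E♭5 and left by leap up to G♭5.
Step in, leap out — an escape tone.
The harmony at that moment is A♭ minor seventh chord (A♭, C♭, E♭, G♭); F5 is not a chord tone.
It is approached by step up from E♭5 and left by step down to E♭5.
Step away and step back to the same note — a neighbor tone (upper neighbor).

C6 (beat 2) — neighbor tone; D5 (beat 5) — escape tone; F5 (beat 9) — neighbor tone.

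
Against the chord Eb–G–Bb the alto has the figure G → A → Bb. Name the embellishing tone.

The harmony at that moment is Eb major triad (Eb, G, Bb); A is not a chord tone.
It is approached by step up from G and left by step up to Bb.
Step in, step out in the same direction — a passing tone.

A is a passing tone.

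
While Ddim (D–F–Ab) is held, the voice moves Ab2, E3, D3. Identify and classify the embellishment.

E3 is an appoggiatura.

The harmony at that moment is D diminished triad (D, F, Ab); E3 is not a chord tone.
It is approached by leap up from Ab2 and left by step down to D3.
Leap in, step out — an appoggiatura.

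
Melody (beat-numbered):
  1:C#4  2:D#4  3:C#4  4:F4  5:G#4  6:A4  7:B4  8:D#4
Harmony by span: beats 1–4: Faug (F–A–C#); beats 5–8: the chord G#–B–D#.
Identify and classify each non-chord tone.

The harmony at that moment is F augmented triad (F, A, C#); D#4 is not a chord tone.
It is approached by step up from C#4 and left by step down to C#4.
Step away and step back to the same note — a neighbor tone (upper neighbor).
The harmony at that moment is G# minor triad (G#, B, D#); A4 is not a chord tone.
It is approached by step up from G#4 and left by step up to B4.
Step in, step out in the same direction — a passing tone.

D#4 (beat 2) — neighbor tone; A4 (beat 6) — passing tone.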